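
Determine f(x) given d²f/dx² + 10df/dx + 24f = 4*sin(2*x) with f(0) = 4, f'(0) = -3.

f = -33*exp(-6*x)/5 - cos(2*x)/10 + sin(2*x)/10 + 107*exp(-4*x)/10

Characteristic equation r² + 10r + 24 = 0 factors as (r + 6)(r + 4) = 0, so r = -6, -4.
Hence f_h = C1*exp(-6*x) + C2*exp(-4*x).
Try f_p = A*cos(2*x) + B*sin(2*x). Substituting and equating the coefficients of cos(2x) and sin(2x) gives A = -1/10, B = 1/10, so f_p = -cos(2*x)/10 + sin(2*x)/10.
General solution: f = -cos(2*x)/10 + sin(2*x)/10 + C1*exp(-6*x) + C2*exp(-4*x).
Apply the initial conditions: f(0) = -1/10 + C1 + C2 = 4 and f'(0) = 1/5 - 6*C1 - 4*C2 = -3. Solving gives C1 = -33/5, C2 = 107/10.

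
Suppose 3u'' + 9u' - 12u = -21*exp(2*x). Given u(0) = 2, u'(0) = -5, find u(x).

u = 2*exp(x) - 7*exp(2*x)/6 + 7*exp(-4*x)/6

Divide through by 3: u'' + 3u' - 4u = -7*exp(2*x).
Characteristic equation r² + 3r - 4 = 0 factors as (r - 1)(r + 4) = 0, so r = 1, -4.
Hence u_h = C1*exp(x) + C2*exp(-4*x).
Try u_p = A*exp(2*x). Substituting into the equation and dividing by exp(2*x) gives A = -7/6, so u_p = -7*exp(2*x)/6.
General solution: u = -7*exp(2*x)/6 + C1*exp(x) + C2*exp(-4*x).
Apply the initial conditions: u(0) = -7/6 + C1 + C2 = 2 and u'(0) = -7/3 + C1 - 4*C2 = -5. Solving gives C1 = 2, C2 = 7/6.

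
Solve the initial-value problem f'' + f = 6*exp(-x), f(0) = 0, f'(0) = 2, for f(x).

Characteristic equation r² + 1 = 0 has discriminant (0)² - 4·(1) = -4 < 0, so r = ± i.
Hence f_h = C1*cos(x) + C2*sin(x).
Try f_p = A*exp(-x). Substituting into the equation and dividing by exp(-x) gives A = 3, so f_p = 3*exp(-x).
General solution: f = 3*exp(-x) + C1*cos(x) + C2*sin(x).
Apply the initial conditions: f(0) = 3 + C1 = 0 and f'(0) = -3 + C2 = 2. Solving gives C1 = -3, C2 = 5.

f = -3*cos(x) + 3*exp(-x) + 5*sin(x)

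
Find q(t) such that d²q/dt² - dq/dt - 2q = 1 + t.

q = -1/4 - t/2 + C1*exp(2*t) + C2*exp(-t)

Characteristic equation r² - r - 2 = 0 factors as (r - 2)(r + 1) = 0, so r = 2, -1.
Hence q_h = C1*exp(2*t) + C2*exp(-t).
For the particular solution try q_p = A0 + A1*t. Substituting and matching coefficients of each power of t gives A0 = -1/4, A1 = -1/2, so q_p = -1/4 - t/2.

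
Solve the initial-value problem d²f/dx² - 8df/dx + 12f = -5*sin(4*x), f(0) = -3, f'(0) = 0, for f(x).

f = -17*exp(2*x)/4 - 2*cos(4*x)/13 + sin(4*x)/52 + 73*exp(6*x)/52

Characteristic equation r² - 8r + 12 = 0 factors as (r - 6)(r - 2) = 0, so r = 6, 2.
Hence f_h = C1*exp(6*x) + C2*exp(2*x).
Try f_p = A*cos(4*x) + B*sin(4*x). Substituting and equating the coefficients of cos(4x) and sin(4x) gives A = -2/13, B = 1/52, so f_p = -2*cos(4*x)/13 + sin(4*x)/52.
General solution: f = -2*cos(4*x)/13 + sin(4*x)/52 + C1*exp(6*x) + C2*exp(2*x).
Apply the initial conditions: f(0) = -2/13 + C1 + C2 = -3 and f'(0) = 1/13 + 2*C2 + 6*C1 = 0. Solving gives C1 = 73/52, C2 = -17/4.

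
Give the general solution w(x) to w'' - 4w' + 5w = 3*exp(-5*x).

Characteristic equation r² - 4r + 5 = 0 has discriminant (-4)² - 4·(5) = -4 < 0, so r = 2 ± i.
Hence w_h = C1*cos(x)*exp(2*x) + C2*exp(2*x)*sin(x).
Try w_p = A*exp(-5*x). Substituting into the equation and dividing by exp(-5*x) gives A = 3/50, so w_p = 3*exp(-5*x)/50.

w = 3*exp(-5*x)/50 + C1*cos(x)*exp(2*x) + C2*exp(2*x)*sin(x)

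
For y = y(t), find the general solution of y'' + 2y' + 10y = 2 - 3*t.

y = 13/50 - 3*t/10 + C1*cos(3*t)*exp(-t) + C2*exp(-t)*sin(3*t)

Characteristic equation r² + 2r + 10 = 0 has discriminant (2)² - 4·(10) = -36 < 0, so r = -1 ± 3i.
Hence y_h = C1*cos(3*t)*exp(-t) + C2*exp(-t)*sin(3*t).
For the particular solution try y_p = A0 + A1*t. Substituting and matching coefficients of each power of t gives A0 = 13/50, A1 = -3/10, so y_p = 13/50 - 3*t/10.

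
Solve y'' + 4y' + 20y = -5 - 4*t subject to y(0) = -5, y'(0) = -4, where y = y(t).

y = -21/100 - t/5 - 669*exp(-2*t)*sin(4*t)/200 - 479*cos(4*t)*exp(-2*t)/100

Characteristic equation r² + 4r + 20 = 0 has discriminant (4)² - 4·(20) = -64 < 0, so r = -2 ± 4i.
Hence y_h = C1*cos(4*t)*exp(-2*t) + C2*exp(-2*t)*sin(4*t).
For the particular solution try y_p = A0 + A1*t. Substituting and matching coefficients of each power of t gives A0 = -21/100, A1 = -1/5, so y_p = -21/100 - t/5.
General solution: y = -21/100 - t/5 + C1*cos(4*t)*exp(-2*t) + C2*exp(-2*t)*sin(4*t).
Apply the initial conditions: y(0) = -21/100 + C1 = -5 and y'(0) = -1/5 - 2*C1 + 4*C2 = -4. Solving gives C1 = -479/100, C2 = -669/200.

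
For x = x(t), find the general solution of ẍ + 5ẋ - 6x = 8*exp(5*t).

Characteristic equation r² + 5r - 6 = 0 factors as (r - 1)(r + 6) = 0, so r = 1, -6.
Hence x_h = C1*exp(t) + C2*exp(-6*t).
Try x_p = A*exp(5*t). Substituting into the equation and dividing by exp(5*t) gives A = 2/11, so x_p = 2*exp(5*t)/11.

x = 2*exp(5*t)/11 + C1*exp(t) + C2*exp(-6*t)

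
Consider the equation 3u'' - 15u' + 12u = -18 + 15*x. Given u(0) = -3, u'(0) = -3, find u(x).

u = 1/16 - 19*exp(4*x)/48 - 8*exp(x)/3 + 5*x/4

Divide through by 3: u'' - 5u' + 4u = -6 + 5*x.
Characteristic equation r² - 5r + 4 = 0 factors as (r - 4)(r - 1) = 0, so r = 4, 1.
Hence u_h = C1*exp(4*x) + C2*exp(x).
For the particular solution try u_p = A0 + A1*x. Substituting and matching coefficients of each power of x gives A0 = 1/16, A1 = 5/4, so u_p = 1/16 + 5*x/4.
General solution: u = 1/16 + 5*x/4 + C1*exp(4*x) + C2*exp(x).
Apply the initial conditions: u(0) = 1/16 + C1 + C2 = -3 and u'(0) = 5/4 + C2 + 4*C1 = -3. Solving gives C1 = -19/48, C2 = -8/3.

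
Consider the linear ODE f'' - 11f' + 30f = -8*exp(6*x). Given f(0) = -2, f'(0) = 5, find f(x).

f = -25*exp(5*x) + 23*exp(6*x) - 8*x*exp(6*x)

Characteristic equation r² - 11r + 30 = 0 factors as (r - 5)(r - 6) = 0, so r = 5, 6.
Hence f_h = C1*exp(5*x) + C2*exp(6*x).
Since exp(6*x) solves the homogeneous equation (r = 6 is a root of multiplicity 1), multiply the trial by x. Try f_p = A*x*exp(6*x). Substituting into the equation and dividing by exp(6*x) gives A = -8, so f_p = -8*x*exp(6*x).
General solution: f = C1*exp(5*x) + C2*exp(6*x) - 8*x*exp(6*x).
Apply the initial conditions: f(0) = C1 + C2 = -2 and f'(0) = -8 + 5*C1 + 6*C2 = 5. Solving gives C1 = -25, C2 = 23.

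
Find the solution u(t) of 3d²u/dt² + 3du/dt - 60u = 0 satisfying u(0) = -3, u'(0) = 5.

Divide through by 3: u'' + u' - 20u = 0.
Characteristic equation r² + r - 20 = 0 factors as (r + 5)(r - 4) = 0, so r = -5, 4.
Hence u_h = C1*exp(-5*t) + C2*exp(4*t).
Apply the initial conditions: u(0) = C1 + C2 = -3 and u'(0) = -5*C1 + 4*C2 = 5. Solving gives C1 = -17/9, C2 = -10/9.

u = -17*exp(-5*t)/9 - 10*exp(4*t)/9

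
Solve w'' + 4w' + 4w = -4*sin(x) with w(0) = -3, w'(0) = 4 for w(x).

w = -91*exp(-2*x)/25 - 12*sin(x)/25 + 16*cos(x)/25 - 14*x*exp(-2*x)/5

Characteristic equation r² + 4r + 4 = 0 has discriminant (4)² - 4·(4) = 0, so r = -2 is a repeated root.
Hence w_h = (C1 + C2*x)*exp(-2*x).
Try w_p = A*cos(x) + B*sin(x). Substituting and equating the coefficients of cos(x) and sin(x) gives A = 16/25, B = -12/25, so w_p = -12*sin(x)/25 + 16*cos(x)/25.
General solution: w = -12*sin(x)/25 + 16*cos(x)/25 + C1*exp(-2*x) + C2*x*exp(-2*x).
Apply the initial conditions: w(0) = 16/25 + C1 = -3 and w'(0) = -12/25 + C2 - 2*C1 = 4. Solving gives C1 = -91/25, C2 = -14/5.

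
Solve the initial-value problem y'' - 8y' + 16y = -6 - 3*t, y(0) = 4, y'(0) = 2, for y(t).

y = -15/32 - 3*t/16 + 143*exp(4*t)/32 - 251*t*exp(4*t)/16

Characteristic equation r² - 8r + 16 = 0 has discriminant (-8)² - 4·(16) = 0, so r = 4 is a repeated root.
Hence y_h = (C1 + C2*t)*exp(4*t).
For the particular solution try y_p = A0 + A1*t. Substituting and matching coefficients of each power of t gives A0 = -15/32, A1 = -3/16, so y_p = -15/32 - 3*t/16.
General solution: y = -15/32 - 3*t/16 + C1*exp(4*t) + C2*t*exp(4*t).
Apply the initial conditions: y(0) = -15/32 + C1 = 4 and y'(0) = -3/16 + C2 + 4*C1 = 2. Solving gives C1 = 143/32, C2 = -251/16.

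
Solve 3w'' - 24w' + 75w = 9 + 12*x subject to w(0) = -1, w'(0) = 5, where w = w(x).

Divide through by 3: w'' - 8w' + 25w = 3 + 4*x.
Characteristic equation r² - 8r + 25 = 0 has discriminant (-8)² - 4·(25) = -36 < 0, so r = 4 ± 3i.
Hence w_h = C1*cos(3*x)*exp(4*x) + C2*exp(4*x)*sin(3*x).
For the particular solution try w_p = A0 + A1*x. Substituting and matching coefficients of each power of x gives A0 = 107/625, A1 = 4/25, so w_p = 107/625 + 4*x/25.
General solution: w = 107/625 + 4*x/25 + C1*cos(3*x)*exp(4*x) + C2*exp(4*x)*sin(3*x).
Apply the initial conditions: w(0) = 107/625 + C1 = -1 and w'(0) = 4/25 + 3*C2 + 4*C1 = 5. Solving gives C1 = -732/625, C2 = 5953/1875.

w = 107/625 + 4*x/25 - 732*cos(3*x)*exp(4*x)/625 + 5953*exp(4*x)*sin(3*x)/1875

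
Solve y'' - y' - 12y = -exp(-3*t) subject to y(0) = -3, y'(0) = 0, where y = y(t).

Characteristic equation r² - r - 12 = 0 factors as (r + 3)(r - 4) = 0, so r = -3, 4.
Hence y_h = C1*exp(-3*t) + C2*exp(4*t).
Since exp(-3*t) solves the homogeneous equation (r = -3 is a root of multiplicity 1), multiply the trial by t. Try y_p = A*t*exp(-3*t). Substituting into the equation and dividing by exp(-3*t) gives A = 1/7, so y_p = t*exp(-3*t)/7.
General solution: y = C1*exp(-3*t) + C2*exp(4*t) + t*exp(-3*t)/7.
Apply the initial conditions: y(0) = C1 + C2 = -3 and y'(0) = 1/7 - 3*C1 + 4*C2 = 0. Solving gives C1 = -83/49, C2 = -64/49.

y = -83*exp(-3*t)/49 - 64*exp(4*t)/49 + t*exp(-3*t)/7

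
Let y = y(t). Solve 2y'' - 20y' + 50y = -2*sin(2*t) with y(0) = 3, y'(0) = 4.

Divide through by 2: y'' - 10y' + 25y = -sin(2*t).
Characteristic equation r² - 10r + 25 = 0 has discriminant (-10)² - 4·(25) = 0, so r = 5 is a repeated root.
Hence y_h = (C1 + C2*t)*exp(5*t).
Try y_p = A*cos(2*t) + B*sin(2*t). Substituting and equating the coefficients of cos(2t) and sin(2t) gives A = -20/841, B = -21/841, so y_p = -21*sin(2*t)/841 - 20*cos(2*t)/841.
General solution: y = -21*sin(2*t)/841 - 20*cos(2*t)/841 + C1*exp(5*t) + C2*t*exp(5*t).
Apply the initial conditions: y(0) = -20/841 + C1 = 3 and y'(0) = -42/841 + C2 + 5*C1 = 4. Solving gives C1 = 2543/841, C2 = -321/29.

y = -21*sin(2*t)/841 - 20*cos(2*t)/841 + 2543*exp(5*t)/841 - 321*t*exp(5*t)/29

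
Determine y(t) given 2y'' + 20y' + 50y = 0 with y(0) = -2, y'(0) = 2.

y = -2*exp(-5*t) - 8*t*exp(-5*t)

Divide through by 2: y'' + 10y' + 25y = 0.
Characteristic equation r² + 10r + 25 = 0 has discriminant (10)² - 4·(25) = 0, so r = -5 is a repeated root.
Hence y_h = (C1 + C2*t)*exp(-5*t).
Apply the initial conditions: y(0) = C1 = -2 and y'(0) = C2 - 5*C1 = 2. Solving gives C1 = -2, C2 = -8.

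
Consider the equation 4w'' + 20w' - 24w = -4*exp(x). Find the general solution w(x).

Divide through by 4: w'' + 5w' - 6w = -exp(x).
Characteristic equation r² + 5r - 6 = 0 factors as (r + 6)(r - 1) = 0, so r = -6, 1.
Hence w_h = C1*exp(-6*x) + C2*exp(x).
Since exp(x) solves the homogeneous equation (r = 1 is a root of multiplicity 1), multiply the trial by x. Try w_p = A*x*exp(x). Substituting into the equation and dividing by exp(x) gives A = -1/7, so w_p = -x*exp(x)/7.

w = C1*exp(-6*x) + C2*exp(x) - x*exp(x)/7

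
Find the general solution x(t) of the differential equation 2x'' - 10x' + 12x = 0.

Divide through by 2: x'' - 5x' + 6x = 0.
Characteristic equation r² - 5r + 6 = 0 factors as (r - 3)(r - 2) = 0, so r = 3, 2.
Hence x_h = C1*exp(3*t) + C2*exp(2*t).

x = C1*exp(3*t) + C2*exp(2*t)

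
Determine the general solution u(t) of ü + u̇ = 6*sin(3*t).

u = C2 - 3*sin(3*t)/5 - cos(3*t)/5 + C1*exp(-t)

Characteristic equation r² + r = 0 factors as (r + 1)r = 0, so r = -1, 0.
Hence u_h = C1*exp(-t) + C2.
Try u_p = A*cos(3*t) + B*sin(3*t). Substituting and equating the coefficients of cos(3t) and sin(3t) gives A = -1/5, B = -3/5, so u_p = -3*sin(3*t)/5 - cos(3*t)/5.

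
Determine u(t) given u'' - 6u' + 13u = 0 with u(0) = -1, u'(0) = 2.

Characteristic equation r² - 6r + 13 = 0 has discriminant (-6)² - 4·(13) = -16 < 0, so r = 3 ± 2i.
Hence u_h = C1*cos(2*t)*exp(3*t) + C2*exp(3*t)*sin(2*t).
Apply the initial conditions: u(0) = C1 = -1 and u'(0) = 2*C2 + 3*C1 = 2. Solving gives C1 = -1, C2 = 5/2.

u = -cos(2*t)*exp(3*t) + 5*exp(3*t)*sin(2*t)/2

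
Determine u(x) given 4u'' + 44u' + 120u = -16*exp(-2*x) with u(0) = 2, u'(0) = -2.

u = -9*exp(-6*x) - exp(-2*x)/3 + 34*exp(-5*x)/3

Divide through by 4: u'' + 11u' + 30u = -4*exp(-2*x).
Characteristic equation r² + 11r + 30 = 0 factors as (r + 5)(r + 6) = 0, so r = -5, -6.
Hence u_h = C1*exp(-5*x) + C2*exp(-6*x).
Try u_p = A*exp(-2*x). Substituting into the equation and dividing by exp(-2*x) gives A = -1/3, so u_p = -exp(-2*x)/3.
General solution: u = -exp(-2*x)/3 + C1*exp(-5*x) + C2*exp(-6*x).
Apply the initial conditions: u(0) = -1/3 + C1 + C2 = 2 and u'(0) = 2/3 - 6*C2 - 5*C1 = -2. Solving gives C1 = 34/3, C2 = -9.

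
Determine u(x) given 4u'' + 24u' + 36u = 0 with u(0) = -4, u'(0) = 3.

Divide through by 4: u'' + 6u' + 9u = 0.
Characteristic equation r² + 6r + 9 = 0 has discriminant (6)² - 4·(9) = 0, so r = -3 is a repeated root.
Hence u_h = (C1 + C2*x)*exp(-3*x).
Apply the initial conditions: u(0) = C1 = -4 and u'(0) = C2 - 3*C1 = 3. Solving gives C1 = -4, C2 = -9.

u = -4*exp(-3*x) - 9*x*exp(-3*x)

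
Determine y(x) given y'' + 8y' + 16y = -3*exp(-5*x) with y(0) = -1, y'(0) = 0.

Characteristic equation r² + 8r + 16 = 0 has discriminant (8)² - 4·(16) = 0, so r = -4 is a repeated root.
Hence y_h = (C1 + C2*x)*exp(-4*x).
Try y_p = A*exp(-5*x). Substituting into the equation and dividing by exp(-5*x) gives A = -3, so y_p = -3*exp(-5*x).
General solution: y = -3*exp(-5*x) + C1*exp(-4*x) + C2*x*exp(-4*x).
Apply the initial conditions: y(0) = -3 + C1 = -1 and y'(0) = 15 + C2 - 4*C1 = 0. Solving gives C1 = 2, C2 = -7.

y = -3*exp(-5*x) + 2*exp(-4*x) - 7*x*exp(-4*x)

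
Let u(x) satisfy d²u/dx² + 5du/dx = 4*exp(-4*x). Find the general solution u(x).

u = C2 - exp(-4*x) + C1*exp(-5*x)

Characteristic equation r² + 5r = 0 factors as (r + 5)r = 0, so r = -5, 0.
Hence u_h = C1*exp(-5*x) + C2.
Try u_p = A*exp(-4*x). Substituting into the equation and dividing by exp(-4*x) gives A = -1, so u_p = -exp(-4*x).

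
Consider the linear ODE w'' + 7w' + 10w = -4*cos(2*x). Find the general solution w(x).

w = -7*sin(2*x)/29 - 3*cos(2*x)/29 + C1*exp(-5*x) + C2*exp(-2*x)

Characteristic equation r² + 7r + 10 = 0 factors as (r + 5)(r + 2) = 0, so r = -5, -2.
Hence w_h = C1*exp(-5*x) + C2*exp(-2*x).
Try w_p = A*cos(2*x) + B*sin(2*x). Substituting and equating the coefficients of cos(2x) and sin(2x) gives A = -3/29, B = -7/29, so w_p = -7*sin(2*x)/29 - 3*cos(2*x)/29.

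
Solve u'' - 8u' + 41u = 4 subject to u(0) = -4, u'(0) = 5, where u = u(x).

Characteristic equation r² - 8r + 41 = 0 has discriminant (-8)² - 4·(41) = -100 < 0, so r = 4 ± 5i.
Hence u_h = C1*cos(5*x)*exp(4*x) + C2*exp(4*x)*sin(5*x).
For the particular solution try u_p = A0. Substituting and matching coefficients of each power of x gives A0 = 4/41, so u_p = 4/41.
General solution: u = 4/41 + C1*cos(5*x)*exp(4*x) + C2*exp(4*x)*sin(5*x).
Apply the initial conditions: u(0) = 4/41 + C1 = -4 and u'(0) = 4*C1 + 5*C2 = 5. Solving gives C1 = -168/41, C2 = 877/205.

u = 4/41 - 168*cos(5*x)*exp(4*x)/41 + 877*exp(4*x)*sin(5*x)/205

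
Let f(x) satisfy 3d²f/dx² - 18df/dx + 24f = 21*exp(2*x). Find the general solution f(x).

f = C1*exp(4*x) + C2*exp(2*x) - 7*x*exp(2*x)/2

Divide through by 3: f'' - 6f' + 8f = 7*exp(2*x).
Characteristic equation r² - 6r + 8 = 0 factors as (r - 4)(r - 2) = 0, so r = 4, 2.
Hence f_h = C1*exp(4*x) + C2*exp(2*x).
Since exp(2*x) solves the homogeneous equation (r = 2 is a root of multiplicity 1), multiply the trial by x. Try f_p = A*x*exp(2*x). Substituting into the equation and dividing by exp(2*x) gives A = -7/2, so f_p = -7*x*exp(2*x)/2.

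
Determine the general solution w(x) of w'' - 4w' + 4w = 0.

Characteristic equation r² - 4r + 4 = 0 has discriminant (-4)² - 4·(4) = 0, so r = 2 is a repeated root.
Hence w_h = (C1 + C2*x)*exp(2*x).

w = C1*exp(2*x) + C2*x*exp(2*x)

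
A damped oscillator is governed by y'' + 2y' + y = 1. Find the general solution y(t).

Characteristic equation r² + 2r + 1 = 0 has discriminant (2)² - 4·(1) = 0, so r = -1 is a repeated root.
Hence y_h = (C1 + C2*t)*exp(-t).
For the particular solution try y_p = A0. Substituting and matching coefficients of each power of t gives A0 = 1, so y_p = 1.

y = 1 + C1*exp(-t) + C2*t*exp(-t)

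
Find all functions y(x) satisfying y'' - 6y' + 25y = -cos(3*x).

Characteristic equation r² - 6r + 25 = 0 has discriminant (-6)² - 4·(25) = -64 < 0, so r = 3 ± 4i.
Hence y_h = C1*cos(4*x)*exp(3*x) + C2*exp(3*x)*sin(4*x).
Try y_p = A*cos(3*x) + B*sin(3*x). Substituting and equating the coefficients of cos(3x) and sin(3x) gives A = -4/145, B = 9/290, so y_p = -4*cos(3*x)/145 + 9*sin(3*x)/290.

y = -4*cos(3*x)/145 + 9*sin(3*x)/290 + C1*cos(4*x)*exp(3*x) + C2*exp(3*x)*sin(4*x)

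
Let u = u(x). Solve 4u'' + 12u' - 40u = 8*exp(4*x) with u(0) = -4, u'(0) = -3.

u = -43*exp(-5*x)/63 - 24*exp(2*x)/7 + exp(4*x)/9

Divide through by 4: u'' + 3u' - 10u = 2*exp(4*x).
Characteristic equation r² + 3r - 10 = 0 factors as (r - 2)(r + 5) = 0, so r = 2, -5.
Hence u_h = C1*exp(2*x) + C2*exp(-5*x).
Try u_p = A*exp(4*x). Substituting into the equation and dividing by exp(4*x) gives A = 1/9, so u_p = exp(4*x)/9.
General solution: u = exp(4*x)/9 + C1*exp(2*x) + C2*exp(-5*x).
Apply the initial conditions: u(0) = 1/9 + C1 + C2 = -4 and u'(0) = 4/9 - 5*C2 + 2*C1 = -3. Solving gives C1 = -24/7, C2 = -43/63.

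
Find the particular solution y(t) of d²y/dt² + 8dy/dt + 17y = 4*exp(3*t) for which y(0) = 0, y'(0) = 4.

Characteristic equation r² + 8r + 17 = 0 has discriminant (8)² - 4·(17) = -4 < 0, so r = -4 ± i.
Hence y_h = C1*cos(t)*exp(-4*t) + C2*exp(-4*t)*sin(t).
Try y_p = A*exp(3*t). Substituting into the equation and dividing by exp(3*t) gives A = 2/25, so y_p = 2*exp(3*t)/25.
General solution: y = 2*exp(3*t)/25 + C1*cos(t)*exp(-4*t) + C2*exp(-4*t)*sin(t).
Apply the initial conditions: y(0) = 2/25 + C1 = 0 and y'(0) = 6/25 + C2 - 4*C1 = 4. Solving gives C1 = -2/25, C2 = 86/25.

y = 2*exp(3*t)/25 - 2*cos(t)*exp(-4*t)/25 + 86*exp(-4*t)*sin(t)/25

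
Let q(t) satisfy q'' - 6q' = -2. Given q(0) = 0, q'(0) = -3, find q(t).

q = 5/9 - 5*exp(6*t)/9 + t/3

Characteristic equation r² - 6r = 0 factors as (r - 6)r = 0, so r = 6, 0.
Hence q_h = C1*exp(6*t) + C2.
Since 0 is a characteristic root (multiplicity 1), multiply the polynomial trial by t: try q_p = A0*t. Substituting and matching coefficients of each power of t gives A0 = 1/3, so q_p = t/3.
General solution: q = C2 + t/3 + C1*exp(6*t).
Apply the initial conditions: q(0) = C1 + C2 = 0 and q'(0) = 1/3 + 6*C1 = -3. Solving gives C1 = -5/9, C2 = 5/9.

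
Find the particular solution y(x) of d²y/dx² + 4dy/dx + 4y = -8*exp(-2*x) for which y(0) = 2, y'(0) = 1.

Characteristic equation r² + 4r + 4 = 0 has discriminant (4)² - 4·(4) = 0, so r = -2 is a repeated root.
Hence y_h = (C1 + C2*x)*exp(-2*x).
Since exp(-2*x) solves the homogeneous equation (r = -2 is a root of multiplicity 2), multiply the trial by x^2. Try y_p = A*x^2*exp(-2*x). Substituting into the equation and dividing by exp(-2*x) gives A = -4, so y_p = -4*x^2*exp(-2*x).
General solution: y = C1*exp(-2*x) - 4*x^2*exp(-2*x) + C2*x*exp(-2*x).
Apply the initial conditions: y(0) = C1 = 2 and y'(0) = C2 - 2*C1 = 1. Solving gives C1 = 2, C2 = 5.

y = 2*exp(-2*x) - 4*x**2*exp(-2*x) + 5*x*exp(-2*x)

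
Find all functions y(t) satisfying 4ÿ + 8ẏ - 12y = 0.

Divide through by 4: y'' + 2y' - 3y = 0.
Characteristic equation r² + 2r - 3 = 0 factors as (r - 1)(r + 3) = 0, so r = 1, -3.
Hence y_h = C1*exp(t) + C2*exp(-3*t).

y = C1*exp(t) + C2*exp(-3*t)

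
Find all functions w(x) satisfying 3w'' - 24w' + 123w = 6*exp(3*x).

Divide through by 3: w'' - 8w' + 41w = 2*exp(3*x).
Characteristic equation r² - 8r + 41 = 0 has discriminant (-8)² - 4·(41) = -100 < 0, so r = 4 ± 5i.
Hence w_h = C1*cos(5*x)*exp(4*x) + C2*exp(4*x)*sin(5*x).
Try w_p = A*exp(3*x). Substituting into the equation and dividing by exp(3*x) gives A = 1/13, so w_p = exp(3*x)/13.

w = exp(3*x)/13 + C1*cos(5*x)*exp(4*x) + C2*exp(4*x)*sin(5*x)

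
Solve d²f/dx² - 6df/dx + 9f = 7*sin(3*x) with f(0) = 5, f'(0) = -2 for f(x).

f = 7*cos(3*x)/18 + 83*exp(3*x)/18 - 95*x*exp(3*x)/6

Characteristic equation r² - 6r + 9 = 0 has discriminant (-6)² - 4·(9) = 0, so r = 3 is a repeated root.
Hence f_h = (C1 + C2*x)*exp(3*x).
Try f_p = A*cos(3*x) + B*sin(3*x). Substituting and equating the coefficients of cos(3x) and sin(3x) gives A = 7/18, B = 0, so f_p = 7*cos(3*x)/18.
General solution: f = 7*cos(3*x)/18 + C1*exp(3*x) + C2*x*exp(3*x).
Apply the initial conditions: f(0) = 7/18 + C1 = 5 and f'(0) = C2 + 3*C1 = -2. Solving gives C1 = 83/18, C2 = -95/6.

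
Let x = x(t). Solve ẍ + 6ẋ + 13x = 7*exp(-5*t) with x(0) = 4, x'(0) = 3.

Characteristic equation r² + 6r + 13 = 0 has discriminant (6)² - 4·(13) = -16 < 0, so r = -3 ± 2i.
Hence x_h = C1*cos(2*t)*exp(-3*t) + C2*exp(-3*t)*sin(2*t).
Try x_p = A*exp(-5*t). Substituting into the equation and dividing by exp(-5*t) gives A = 7/8, so x_p = 7*exp(-5*t)/8.
General solution: x = 7*exp(-5*t)/8 + C1*cos(2*t)*exp(-3*t) + C2*exp(-3*t)*sin(2*t).
Apply the initial conditions: x(0) = 7/8 + C1 = 4 and x'(0) = -35/8 - 3*C1 + 2*C2 = 3. Solving gives C1 = 25/8, C2 = 67/8.

x = 7*exp(-5*t)/8 + 25*cos(2*t)*exp(-3*t)/8 + 67*exp(-3*t)*sin(2*t)/8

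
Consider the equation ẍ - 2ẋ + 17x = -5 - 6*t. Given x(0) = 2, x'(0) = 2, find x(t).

x = -97/289 - 6*t/17 + 5*exp(t)*sin(4*t)/1156 + 675*cos(4*t)*exp(t)/289

Characteristic equation r² - 2r + 17 = 0 has discriminant (-2)² - 4·(17) = -64 < 0, so r = 1 ± 4i.
Hence x_h = C1*cos(4*t)*exp(t) + C2*exp(t)*sin(4*t).
For the particular solution try x_p = A0 + A1*t. Substituting and matching coefficients of each power of t gives A0 = -97/289, A1 = -6/17, so x_p = -97/289 - 6*t/17.
General solution: x = -97/289 - 6*t/17 + C1*cos(4*t)*exp(t) + C2*exp(t)*sin(4*t).
Apply the initial conditions: x(0) = -97/289 + C1 = 2 and x'(0) = -6/17 + C1 + 4*C2 = 2. Solving gives C1 = 675/289, C2 = 5/1156.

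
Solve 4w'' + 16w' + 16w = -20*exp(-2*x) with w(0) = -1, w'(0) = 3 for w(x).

w = -exp(-2*x) + x*exp(-2*x) - 5*x**2*exp(-2*x)/2

Divide through by 4: w'' + 4w' + 4w = -5*exp(-2*x).
Characteristic equation r² + 4r + 4 = 0 has discriminant (4)² - 4·(4) = 0, so r = -2 is a repeated root.
Hence w_h = (C1 + C2*x)*exp(-2*x).
Since exp(-2*x) solves the homogeneous equation (r = -2 is a root of multiplicity 2), multiply the trial by x^2. Try w_p = A*x^2*exp(-2*x). Substituting into the equation and dividing by exp(-2*x) gives A = -5/2, so w_p = -5*x^2*exp(-2*x)/2.
General solution: w = C1*exp(-2*x) - 5*x^2*exp(-2*x)/2 + C2*x*exp(-2*x).
Apply the initial conditions: w(0) = C1 = -1 and w'(0) = C2 - 2*C1 = 3. Solving gives C1 = -1, C2 = 1.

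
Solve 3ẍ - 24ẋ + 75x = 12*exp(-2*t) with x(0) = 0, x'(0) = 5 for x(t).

Divide through by 3: x'' - 8x' + 25x = 4*exp(-2*t).
Characteristic equation r² - 8r + 25 = 0 has discriminant (-8)² - 4·(25) = -36 < 0, so r = 4 ± 3i.
Hence x_h = C1*cos(3*t)*exp(4*t) + C2*exp(4*t)*sin(3*t).
Try x_p = A*exp(-2*t). Substituting into the equation and dividing by exp(-2*t) gives A = 4/45, so x_p = 4*exp(-2*t)/45.
General solution: x = 4*exp(-2*t)/45 + C1*cos(3*t)*exp(4*t) + C2*exp(4*t)*sin(3*t).
Apply the initial conditions: x(0) = 4/45 + C1 = 0 and x'(0) = -8/45 + 3*C2 + 4*C1 = 5. Solving gives C1 = -4/45, C2 = 83/45.

x = 4*exp(-2*t)/45 - 4*cos(3*t)*exp(4*t)/45 + 83*exp(4*t)*sin(3*t)/45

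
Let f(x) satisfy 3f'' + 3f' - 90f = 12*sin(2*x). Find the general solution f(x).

Divide through by 3: f'' + f' - 30f = 4*sin(2*x).
Characteristic equation r² + r - 30 = 0 factors as (r - 5)(r + 6) = 0, so r = 5, -6.
Hence f_h = C1*exp(5*x) + C2*exp(-6*x).
Try f_p = A*cos(2*x) + B*sin(2*x). Substituting and equating the coefficients of cos(2x) and sin(2x) gives A = -1/145, B = -17/145, so f_p = -17*sin(2*x)/145 - cos(2*x)/145.

f = -17*sin(2*x)/145 - cos(2*x)/145 + C1*exp(5*x) + C2*exp(-6*x)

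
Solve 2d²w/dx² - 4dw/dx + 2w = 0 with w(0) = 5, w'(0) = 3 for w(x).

Divide through by 2: w'' - 2w' + w = 0.
Characteristic equation r² - 2r + 1 = 0 has discriminant (-2)² - 4·(1) = 0, so r = 1 is a repeated root.
Hence w_h = (C1 + C2*x)*exp(x).
Apply the initial conditions: w(0) = C1 = 5 and w'(0) = C1 + C2 = 3. Solving gives C1 = 5, C2 = -2.

w = 5*exp(x) - 2*x*exp(x)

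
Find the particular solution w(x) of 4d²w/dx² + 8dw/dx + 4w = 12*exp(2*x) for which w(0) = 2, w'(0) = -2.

Divide through by 4: w'' + 2w' + w = 3*exp(2*x).
Characteristic equation r² + 2r + 1 = 0 has discriminant (2)² - 4·(1) = 0, so r = -1 is a repeated root.
Hence w_h = (C1 + C2*x)*exp(-x).
Try w_p = A*exp(2*x). Substituting into the equation and dividing by exp(2*x) gives A = 1/3, so w_p = exp(2*x)/3.
General solution: w = exp(2*x)/3 + C1*exp(-x) + C2*x*exp(-x).
Apply the initial conditions: w(0) = 1/3 + C1 = 2 and w'(0) = 2/3 + C2 - C1 = -2. Solving gives C1 = 5/3, C2 = -1.

w = exp(2*x)/3 + 5*exp(-x)/3 - x*exp(-x)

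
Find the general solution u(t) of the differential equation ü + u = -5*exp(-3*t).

u = -exp(-3*t)/2 + C1*cos(t) + C2*sin(t)

Characteristic equation r² + 1 = 0 has discriminant (0)² - 4·(1) = -4 < 0, so r = ± i.
Hence u_h = C1*cos(t) + C2*sin(t).
Try u_p = A*exp(-3*t). Substituting into the equation and dividing by exp(-3*t) gives A = -1/2, so u_p = -exp(-3*t)/2.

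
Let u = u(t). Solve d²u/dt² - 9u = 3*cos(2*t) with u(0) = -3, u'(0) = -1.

u = -121*exp(3*t)/78 - 95*exp(-3*t)/78 - 3*cos(2*t)/13

Characteristic equation r² - 9 = 0 factors as (r - 3)(r + 3) = 0, so r = 3, -3.
Hence u_h = C1*exp(3*t) + C2*exp(-3*t).
Try u_p = A*cos(2*t) + B*sin(2*t). Substituting and equating the coefficients of cos(2t) and sin(2t) gives A = -3/13, B = 0, so u_p = -3*cos(2*t)/13.
General solution: u = -3*cos(2*t)/13 + C1*exp(3*t) + C2*exp(-3*t).
Apply the initial conditions: u(0) = -3/13 + C1 + C2 = -3 and u'(0) = -3*C2 + 3*C1 = -1. Solving gives C1 = -121/78, C2 = -95/78.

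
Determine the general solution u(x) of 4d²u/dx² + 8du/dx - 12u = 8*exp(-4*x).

Divide through by 4: u'' + 2u' - 3u = 2*exp(-4*x).
Characteristic equation r² + 2r - 3 = 0 factors as (r - 1)(r + 3) = 0, so r = 1, -3.
Hence u_h = C1*exp(x) + C2*exp(-3*x).
Try u_p = A*exp(-4*x). Substituting into the equation and dividing by exp(-4*x) gives A = 2/5, so u_p = 2*exp(-4*x)/5.

u = 2*exp(-4*x)/5 + C1*exp(x) + C2*exp(-3*x)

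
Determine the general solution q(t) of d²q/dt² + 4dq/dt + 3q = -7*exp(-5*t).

q = -7*exp(-5*t)/8 + C1*exp(-t) + C2*exp(-3*t)

Characteristic equation r² + 4r + 3 = 0 factors as (r + 1)(r + 3) = 0, so r = -1, -3.
Hence q_h = C1*exp(-t) + C2*exp(-3*t).
Try q_p = A*exp(-5*t). Substituting into the equation and dividing by exp(-5*t) gives A = -7/8, so q_p = -7*exp(-5*t)/8.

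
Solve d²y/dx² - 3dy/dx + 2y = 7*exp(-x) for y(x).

y = 7*exp(-x)/6 + C1*exp(x) + C2*exp(2*x)

Characteristic equation r² - 3r + 2 = 0 factors as (r - 1)(r - 2) = 0, so r = 1, 2.
Hence y_h = C1*exp(x) + C2*exp(2*x).
Try y_p = A*exp(-x). Substituting into the equation and dividing by exp(-x) gives A = 7/6, so y_p = 7*exp(-x)/6.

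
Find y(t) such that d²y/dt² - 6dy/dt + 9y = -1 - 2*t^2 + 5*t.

y = 1/9 - 2*t**2/9 + 7*t/27 + C1*exp(3*t) + C2*t*exp(3*t)

Characteristic equation r² - 6r + 9 = 0 has discriminant (-6)² - 4·(9) = 0, so r = 3 is a repeated root.
Hence y_h = (C1 + C2*t)*exp(3*t).
For the particular solution try y_p = A0 + A1*t + A2*t^2. Substituting and matching coefficients of each power of t gives A0 = 1/9, A1 = 7/27, A2 = -2/9, so y_p = 1/9 - 2*t^2/9 + 7*t/27.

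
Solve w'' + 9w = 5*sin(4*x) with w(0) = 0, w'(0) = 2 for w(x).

Characteristic equation r² + 9 = 0 has discriminant (0)² - 4·(9) = -36 < 0, so r = ± 3i.
Hence w_h = C1*cos(3*x) + C2*sin(3*x).
Try w_p = A*cos(4*x) + B*sin(4*x). Substituting and equating the coefficients of cos(4x) and sin(4x) gives A = 0, B = -5/7, so w_p = -5*sin(4*x)/7.
General solution: w = -5*sin(4*x)/7 + C1*cos(3*x) + C2*sin(3*x).
Apply the initial conditions: w(0) = C1 = 0 and w'(0) = -20/7 + 3*C2 = 2. Solving gives C1 = 0, C2 = 34/21.

w = -5*sin(4*x)/7 + 34*sin(3*x)/21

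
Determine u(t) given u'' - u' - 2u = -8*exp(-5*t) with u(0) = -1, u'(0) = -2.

u = -29*exp(2*t)/21 - 2*exp(-5*t)/7 + 2*exp(-t)/3

Characteristic equation r² - r - 2 = 0 factors as (r - 2)(r + 1) = 0, so r = 2, -1.
Hence u_h = C1*exp(2*t) + C2*exp(-t).
Try u_p = A*exp(-5*t). Substituting into the equation and dividing by exp(-5*t) gives A = -2/7, so u_p = -2*exp(-5*t)/7.
General solution: u = -2*exp(-5*t)/7 + C1*exp(2*t) + C2*exp(-t).
Apply the initial conditions: u(0) = -2/7 + C1 + C2 = -1 and u'(0) = 10/7 - C2 + 2*C1 = -2. Solving gives C1 = -29/21, C2 = 2/3.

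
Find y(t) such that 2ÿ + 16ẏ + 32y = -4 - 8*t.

Divide through by 2: y'' + 8y' + 16y = -2 - 4*t.
Characteristic equation r² + 8r + 16 = 0 has discriminant (8)² - 4·(16) = 0, so r = -4 is a repeated root.
Hence y_h = (C1 + C2*t)*exp(-4*t).
For the particular solution try y_p = A0 + A1*t. Substituting and matching coefficients of each power of t gives A0 = 0, A1 = -1/4, so y_p = -t/4.

y = -t/4 + C1*exp(-4*t) + C2*t*exp(-4*t)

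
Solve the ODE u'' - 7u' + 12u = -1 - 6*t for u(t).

Characteristic equation r² - 7r + 12 = 0 factors as (r - 3)(r - 4) = 0, so r = 3, 4.
Hence u_h = C1*exp(3*t) + C2*exp(4*t).
For the particular solution try u_p = A0 + A1*t. Substituting and matching coefficients of each power of t gives A0 = -3/8, A1 = -1/2, so u_p = -3/8 - t/2.

u = -3/8 - t/2 + C1*exp(3*t) + C2*exp(4*t)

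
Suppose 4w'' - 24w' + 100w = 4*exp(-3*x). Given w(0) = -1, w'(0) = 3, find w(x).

Divide through by 4: w'' - 6w' + 25w = exp(-3*x).
Characteristic equation r² - 6r + 25 = 0 has discriminant (-6)² - 4·(25) = -64 < 0, so r = 3 ± 4i.
Hence w_h = C1*cos(4*x)*exp(3*x) + C2*exp(3*x)*sin(4*x).
Try w_p = A*exp(-3*x). Substituting into the equation and dividing by exp(-3*x) gives A = 1/52, so w_p = exp(-3*x)/52.
General solution: w = exp(-3*x)/52 + C1*cos(4*x)*exp(3*x) + C2*exp(3*x)*sin(4*x).
Apply the initial conditions: w(0) = 1/52 + C1 = -1 and w'(0) = -3/52 + 3*C1 + 4*C2 = 3. Solving gives C1 = -53/52, C2 = 159/104.

w = exp(-3*x)/52 - 53*cos(4*x)*exp(3*x)/52 + 159*exp(3*x)*sin(4*x)/104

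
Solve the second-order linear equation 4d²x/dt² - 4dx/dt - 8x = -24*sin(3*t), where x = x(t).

x = -9*cos(3*t)/65 + 33*sin(3*t)/65 + C1*exp(2*t) + C2*exp(-t)

Divide through by 4: x'' - x' - 2x = -6*sin(3*t).
Characteristic equation r² - r - 2 = 0 factors as (r - 2)(r + 1) = 0, so r = 2, -1.
Hence x_h = C1*exp(2*t) + C2*exp(-t).
Try x_p = A*cos(3*t) + B*sin(3*t). Substituting and equating the coefficients of cos(3t) and sin(3t) gives A = -9/65, B = 33/65, so x_p = -9*cos(3*t)/65 + 33*sin(3*t)/65.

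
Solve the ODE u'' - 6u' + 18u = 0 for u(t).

Characteristic equation r² - 6r + 18 = 0 has discriminant (-6)² - 4·(18) = -36 < 0, so r = 3 ± 3i.
Hence u_h = C1*cos(3*t)*exp(3*t) + C2*exp(3*t)*sin(3*t).

u = C1*cos(3*t)*exp(3*t) + C2*exp(3*t)*sin(3*t)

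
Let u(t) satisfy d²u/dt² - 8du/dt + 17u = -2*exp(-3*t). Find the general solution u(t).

u = -exp(-3*t)/25 + C1*cos(t)*exp(4*t) + C2*exp(4*t)*sin(t)

Characteristic equation r² - 8r + 17 = 0 has discriminant (-8)² - 4·(17) = -4 < 0, so r = 4 ± i.
Hence u_h = C1*cos(t)*exp(4*t) + C2*exp(4*t)*sin(t).
Try u_p = A*exp(-3*t). Substituting into the equation and dividing by exp(-3*t) gives A = -1/25, so u_p = -exp(-3*t)/25.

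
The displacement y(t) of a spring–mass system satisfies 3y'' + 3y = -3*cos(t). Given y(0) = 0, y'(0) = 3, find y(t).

y = 3*sin(t) - t*sin(t)/2

Divide through by 3: y'' + y = -cos(t).
Characteristic equation r² + 1 = 0 has discriminant (0)² - 4·(1) = -4 < 0, so r = ± i.
Hence y_h = C1*cos(t) + C2*sin(t).
Since ±1i are characteristic roots, multiply the trial by t. Try y_p = t*(A*cos(t) + B*sin(t)). Substituting and equating the coefficients of cos(t) and sin(t) gives A = 0, B = -1/2, so y_p = -t*sin(t)/2.
General solution: y = C1*cos(t) + C2*sin(t) - t*sin(t)/2.
Apply the initial conditions: y(0) = C1 = 0 and y'(0) = C2 = 3. Solving gives C1 = 0, C2 = 3.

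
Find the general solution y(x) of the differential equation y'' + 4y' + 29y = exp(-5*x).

y = exp(-5*x)/34 + C1*cos(5*x)*exp(-2*x) + C2*exp(-2*x)*sin(5*x)

Characteristic equation r² + 4r + 29 = 0 has discriminant (4)² - 4·(29) = -100 < 0, so r = -2 ± 5i.
Hence y_h = C1*cos(5*x)*exp(-2*x) + C2*exp(-2*x)*sin(5*x).
Try y_p = A*exp(-5*x). Substituting into the equation and dividing by exp(-5*x) gives A = 1/34, so y_p = exp(-5*x)/34.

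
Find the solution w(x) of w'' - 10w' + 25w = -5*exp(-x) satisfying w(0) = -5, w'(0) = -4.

w = -175*exp(5*x)/36 - 5*exp(-x)/36 + 121*x*exp(5*x)/6

Characteristic equation r² - 10r + 25 = 0 has discriminant (-10)² - 4·(25) = 0, so r = 5 is a repeated root.
Hence w_h = (C1 + C2*x)*exp(5*x).
Try w_p = A*exp(-x). Substituting into the equation and dividing by exp(-x) gives A = -5/36, so w_p = -5*exp(-x)/36.
General solution: w = -5*exp(-x)/36 + C1*exp(5*x) + C2*x*exp(5*x).
Apply the initial conditions: w(0) = -5/36 + C1 = -5 and w'(0) = 5/36 + C2 + 5*C1 = -4. Solving gives C1 = -175/36, C2 = 121/6.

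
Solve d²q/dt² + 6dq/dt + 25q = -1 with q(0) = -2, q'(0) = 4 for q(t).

q = -1/25 - 49*cos(4*t)*exp(-3*t)/25 - 47*exp(-3*t)*sin(4*t)/100

Characteristic equation r² + 6r + 25 = 0 has discriminant (6)² - 4·(25) = -64 < 0, so r = -3 ± 4i.
Hence q_h = C1*cos(4*t)*exp(-3*t) + C2*exp(-3*t)*sin(4*t).
For the particular solution try q_p = A0. Substituting and matching coefficients of each power of t gives A0 = -1/25, so q_p = -1/25.
General solution: q = -1/25 + C1*cos(4*t)*exp(-3*t) + C2*exp(-3*t)*sin(4*t).
Apply the initial conditions: q(0) = -1/25 + C1 = -2 and q'(0) = -3*C1 + 4*C2 = 4. Solving gives C1 = -49/25, C2 = -47/100.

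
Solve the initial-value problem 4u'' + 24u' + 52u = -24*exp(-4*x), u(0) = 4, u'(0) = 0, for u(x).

Divide through by 4: u'' + 6u' + 13u = -6*exp(-4*x).
Characteristic equation r² + 6r + 13 = 0 has discriminant (6)² - 4·(13) = -16 < 0, so r = -3 ± 2i.
Hence u_h = C1*cos(2*x)*exp(-3*x) + C2*exp(-3*x)*sin(2*x).
Try u_p = A*exp(-4*x). Substituting into the equation and dividing by exp(-4*x) gives A = -6/5, so u_p = -6*exp(-4*x)/5.
General solution: u = -6*exp(-4*x)/5 + C1*cos(2*x)*exp(-3*x) + C2*exp(-3*x)*sin(2*x).
Apply the initial conditions: u(0) = -6/5 + C1 = 4 and u'(0) = 24/5 - 3*C1 + 2*C2 = 0. Solving gives C1 = 26/5, C2 = 27/5.

u = -6*exp(-4*x)/5 + 26*cos(2*x)*exp(-3*x)/5 + 27*exp(-3*x)*sin(2*x)/5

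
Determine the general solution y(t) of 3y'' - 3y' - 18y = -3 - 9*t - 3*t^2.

y = 4/27 + t**2/6 + 4*t/9 + C1*exp(-2*t) + C2*exp(3*t)

Divide through by 3: y'' - y' - 6y = -1 - t^2 - 3*t.
Characteristic equation r² - r - 6 = 0 factors as (r + 2)(r - 3) = 0, so r = -2, 3.
Hence y_h = C1*exp(-2*t) + C2*exp(3*t).
For the particular solution try y_p = A0 + A1*t + A2*t^2. Substituting and matching coefficients of each power of t gives A0 = 4/27, A1 = 4/9, A2 = 1/6, so y_p = 4/27 + t^2/6 + 4*t/9.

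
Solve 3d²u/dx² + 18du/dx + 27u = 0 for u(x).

Divide through by 3: u'' + 6u' + 9u = 0.
Characteristic equation r² + 6r + 9 = 0 has discriminant (6)² - 4·(9) = 0, so r = -3 is a repeated root.
Hence u_h = (C1 + C2*x)*exp(-3*x).

u = C1*exp(-3*x) + C2*x*exp(-3*x)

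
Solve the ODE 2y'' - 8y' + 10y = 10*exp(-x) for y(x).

Divide through by 2: y'' - 4y' + 5y = 5*exp(-x).
Characteristic equation r² - 4r + 5 = 0 has discriminant (-4)² - 4·(5) = -4 < 0, so r = 2 ± i.
Hence y_h = C1*cos(x)*exp(2*x) + C2*exp(2*x)*sin(x).
Try y_p = A*exp(-x). Substituting into the equation and dividing by exp(-x) gives A = 1/2, so y_p = exp(-x)/2.

y = exp(-x)/2 + C1*cos(x)*exp(2*x) + C2*exp(2*x)*sin(x)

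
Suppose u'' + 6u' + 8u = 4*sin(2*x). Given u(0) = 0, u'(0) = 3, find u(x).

Characteristic equation r² + 6r + 8 = 0 factors as (r + 2)(r + 4) = 0, so r = -2, -4.
Hence u_h = C1*exp(-2*x) + C2*exp(-4*x).
Try u_p = A*cos(2*x) + B*sin(2*x). Substituting and equating the coefficients of cos(2x) and sin(2x) gives A = -3/10, B = 1/10, so u_p = -3*cos(2*x)/10 + sin(2*x)/10.
General solution: u = -3*cos(2*x)/10 + sin(2*x)/10 + C1*exp(-2*x) + C2*exp(-4*x).
Apply the initial conditions: u(0) = -3/10 + C1 + C2 = 0 and u'(0) = 1/5 - 4*C2 - 2*C1 = 3. Solving gives C1 = 2, C2 = -17/10.

u = 2*exp(-2*x) - 17*exp(-4*x)/10 - 3*cos(2*x)/10 + sin(2*x)/10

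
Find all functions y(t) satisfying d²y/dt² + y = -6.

y = -6 + C1*cos(t) + C2*sin(t)

Characteristic equation r² + 1 = 0 has discriminant (0)² - 4·(1) = -4 < 0, so r = ± i.
Hence y_h = C1*cos(t) + C2*sin(t).
For the particular solution try y_p = A0. Substituting and matching coefficients of each power of t gives A0 = -6, so y_p = -6.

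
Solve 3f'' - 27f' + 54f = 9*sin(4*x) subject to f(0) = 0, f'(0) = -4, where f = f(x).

Divide through by 3: f'' - 9f' + 18f = 3*sin(4*x).
Characteristic equation r² - 9r + 18 = 0 factors as (r - 6)(r - 3) = 0, so r = 6, 3.
Hence f_h = C1*exp(6*x) + C2*exp(3*x).
Try f_p = A*cos(4*x) + B*sin(4*x). Substituting and equating the coefficients of cos(4x) and sin(4x) gives A = 27/325, B = 3/650, so f_p = 3*sin(4*x)/650 + 27*cos(4*x)/325.
General solution: f = 3*sin(4*x)/650 + 27*cos(4*x)/325 + C1*exp(6*x) + C2*exp(3*x).
Apply the initial conditions: f(0) = 27/325 + C1 + C2 = 0 and f'(0) = 6/325 + 3*C2 + 6*C1 = -4. Solving gives C1 = -49/39, C2 = 88/75.

f = -49*exp(6*x)/39 + 3*sin(4*x)/650 + 27*cos(4*x)/325 + 88*exp(3*x)/75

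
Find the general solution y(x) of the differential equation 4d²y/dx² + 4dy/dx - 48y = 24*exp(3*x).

Divide through by 4: y'' + y' - 12y = 6*exp(3*x).
Characteristic equation r² + r - 12 = 0 factors as (r + 4)(r - 3) = 0, so r = -4, 3.
Hence y_h = C1*exp(-4*x) + C2*exp(3*x).
Since exp(3*x) solves the homogeneous equation (r = 3 is a root of multiplicity 1), multiply the trial by x. Try y_p = A*x*exp(3*x). Substituting into the equation and dividing by exp(3*x) gives A = 6/7, so y_p = 6*x*exp(3*x)/7.

y = C1*exp(-4*x) + C2*exp(3*x) + 6*x*exp(3*x)/7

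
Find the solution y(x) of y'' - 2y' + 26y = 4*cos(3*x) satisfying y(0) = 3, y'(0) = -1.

Characteristic equation r² - 2r + 26 = 0 has discriminant (-2)² - 4·(26) = -100 < 0, so r = 1 ± 5i.
Hence y_h = C1*cos(5*x)*exp(x) + C2*exp(x)*sin(5*x).
Try y_p = A*cos(3*x) + B*sin(3*x). Substituting and equating the coefficients of cos(3x) and sin(3x) gives A = 68/325, B = -24/325, so y_p = -24*sin(3*x)/325 + 68*cos(3*x)/325.
General solution: y = -24*sin(3*x)/325 + 68*cos(3*x)/325 + C1*cos(5*x)*exp(x) + C2*exp(x)*sin(5*x).
Apply the initial conditions: y(0) = 68/325 + C1 = 3 and y'(0) = -72/325 + C1 + 5*C2 = -1. Solving gives C1 = 907/325, C2 = -232/325.

y = -24*sin(3*x)/325 + 68*cos(3*x)/325 - 232*exp(x)*sin(5*x)/325 + 907*cos(5*x)*exp(x)/325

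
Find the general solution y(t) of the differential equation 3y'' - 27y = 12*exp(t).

Divide through by 3: y'' - 9y = 4*exp(t).
Characteristic equation r² - 9 = 0 factors as (r - 3)(r + 3) = 0, so r = 3, -3.
Hence y_h = C1*exp(3*t) + C2*exp(-3*t).
Try y_p = A*exp(t). Substituting into the equation and dividing by exp(t) gives A = -1/2, so y_p = -exp(t)/2.

y = -exp(t)/2 + C1*exp(3*t) + C2*exp(-3*t)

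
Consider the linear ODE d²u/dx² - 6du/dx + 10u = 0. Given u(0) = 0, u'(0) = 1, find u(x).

Characteristic equation r² - 6r + 10 = 0 has discriminant (-6)² - 4·(10) = -4 < 0, so r = 3 ± i.
Hence u_h = C1*cos(x)*exp(3*x) + C2*exp(3*x)*sin(x).
Apply the initial conditions: u(0) = C1 = 0 and u'(0) = C2 + 3*C1 = 1. Solving gives C1 = 0, C2 = 1.

u = exp(3*x)*sin(x)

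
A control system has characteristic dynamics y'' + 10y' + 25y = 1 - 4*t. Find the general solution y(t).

Characteristic equation r² + 10r + 25 = 0 has discriminant (10)² - 4·(25) = 0, so r = -5 is a repeated root.
Hence y_h = (C1 + C2*t)*exp(-5*t).
For the particular solution try y_p = A0 + A1*t. Substituting and matching coefficients of each power of t gives A0 = 13/125, A1 = -4/25, so y_p = 13/125 - 4*t/25.

y = 13/125 - 4*t/25 + C1*exp(-5*t) + C2*t*exp(-5*t)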